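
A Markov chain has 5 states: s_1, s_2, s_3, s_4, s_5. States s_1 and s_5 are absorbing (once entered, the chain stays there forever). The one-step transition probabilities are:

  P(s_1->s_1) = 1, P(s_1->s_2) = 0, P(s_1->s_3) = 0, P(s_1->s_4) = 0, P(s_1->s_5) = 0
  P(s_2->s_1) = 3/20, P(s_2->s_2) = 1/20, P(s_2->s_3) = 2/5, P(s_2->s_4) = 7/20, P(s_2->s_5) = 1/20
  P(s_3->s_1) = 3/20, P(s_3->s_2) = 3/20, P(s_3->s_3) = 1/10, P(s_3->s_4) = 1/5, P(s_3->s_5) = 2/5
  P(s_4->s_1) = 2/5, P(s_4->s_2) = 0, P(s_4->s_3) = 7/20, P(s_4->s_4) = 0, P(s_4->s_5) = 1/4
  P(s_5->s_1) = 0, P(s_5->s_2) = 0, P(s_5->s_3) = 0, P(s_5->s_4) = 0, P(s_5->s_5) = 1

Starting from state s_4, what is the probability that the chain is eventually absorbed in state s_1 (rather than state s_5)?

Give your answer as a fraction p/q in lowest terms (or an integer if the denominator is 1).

Let a_i = P(absorbed in s_1 | start in state i).
Boundary conditions: a_s_1 = 1, a_s_5 = 0.
For each transient state i, a_i = sum_j P(i->j) * a_j:
  a_s_2 = 3/20*a_s_1 + 1/20*a_s_2 + 2/5*a_s_3 + 7/20*a_s_4 + 1/20*a_s_5
  a_s_3 = 3/20*a_s_1 + 3/20*a_s_2 + 1/10*a_s_3 + 1/5*a_s_4 + 2/5*a_s_5
  a_s_4 = 2/5*a_s_1 + 0*a_s_2 + 7/20*a_s_3 + 0*a_s_4 + 1/4*a_s_5

Substituting a_s_1 = 1 and a_s_5 = 0, rearrange to (I - Q) a = r where r[i] = P(i -> s_1):
  [19/20, -2/5, -7/20] . (a_s_2, a_s_3, a_s_4) = 3/20
  [-3/20, 9/10, -1/5] . (a_s_2, a_s_3, a_s_4) = 3/20
  [0, -7/20, 1] . (a_s_2, a_s_3, a_s_4) = 2/5

Solving yields:
  a_s_2 = 2887/5681
  a_s_3 = 2096/5681
  a_s_4 = 3006/5681

Starting state is s_4, so the absorption probability is a_s_4 = 3006/5681.

Answer: 3006/5681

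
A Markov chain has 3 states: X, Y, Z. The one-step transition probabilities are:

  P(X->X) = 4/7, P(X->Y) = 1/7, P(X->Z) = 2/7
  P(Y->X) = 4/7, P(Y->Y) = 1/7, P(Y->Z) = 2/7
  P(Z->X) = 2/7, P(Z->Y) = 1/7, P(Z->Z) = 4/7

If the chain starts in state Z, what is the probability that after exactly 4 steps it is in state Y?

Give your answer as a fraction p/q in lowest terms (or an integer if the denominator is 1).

Computing P^4 by repeated multiplication:
P^1 =
  X: [4/7, 1/7, 2/7]
  Y: [4/7, 1/7, 2/7]
  Z: [2/7, 1/7, 4/7]
P^2 =
  X: [24/49, 1/7, 18/49]
  Y: [24/49, 1/7, 18/49]
  Z: [20/49, 1/7, 22/49]
P^3 =
  X: [160/343, 1/7, 134/343]
  Y: [160/343, 1/7, 134/343]
  Z: [152/343, 1/7, 142/343]
P^4 =
  X: [1104/2401, 1/7, 954/2401]
  Y: [1104/2401, 1/7, 954/2401]
  Z: [1088/2401, 1/7, 970/2401]

(P^4)[Z -> Y] = 1/7

Answer: 1/7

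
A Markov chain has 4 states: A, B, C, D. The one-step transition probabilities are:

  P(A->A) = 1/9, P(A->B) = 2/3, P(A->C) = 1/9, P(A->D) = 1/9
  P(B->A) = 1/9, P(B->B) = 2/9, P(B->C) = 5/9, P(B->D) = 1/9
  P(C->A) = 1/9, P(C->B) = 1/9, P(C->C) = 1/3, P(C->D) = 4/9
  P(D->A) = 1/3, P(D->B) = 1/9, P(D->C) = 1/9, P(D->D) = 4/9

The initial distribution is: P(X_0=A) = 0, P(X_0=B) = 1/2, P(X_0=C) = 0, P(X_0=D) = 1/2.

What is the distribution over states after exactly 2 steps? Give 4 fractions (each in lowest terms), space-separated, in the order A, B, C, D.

Propagating the distribution step by step (d_{t+1} = d_t * P):
d_0 = (A=0, B=1/2, C=0, D=1/2)
  d_1[A] = 0*1/9 + 1/2*1/9 + 0*1/9 + 1/2*1/3 = 2/9
  d_1[B] = 0*2/3 + 1/2*2/9 + 0*1/9 + 1/2*1/9 = 1/6
  d_1[C] = 0*1/9 + 1/2*5/9 + 0*1/3 + 1/2*1/9 = 1/3
  d_1[D] = 0*1/9 + 1/2*1/9 + 0*4/9 + 1/2*4/9 = 5/18
d_1 = (A=2/9, B=1/6, C=1/3, D=5/18)
  d_2[A] = 2/9*1/9 + 1/6*1/9 + 1/3*1/9 + 5/18*1/3 = 14/81
  d_2[B] = 2/9*2/3 + 1/6*2/9 + 1/3*1/9 + 5/18*1/9 = 41/162
  d_2[C] = 2/9*1/9 + 1/6*5/9 + 1/3*1/3 + 5/18*1/9 = 7/27
  d_2[D] = 2/9*1/9 + 1/6*1/9 + 1/3*4/9 + 5/18*4/9 = 17/54
d_2 = (A=14/81, B=41/162, C=7/27, D=17/54)

Answer: 14/81 41/162 7/27 17/54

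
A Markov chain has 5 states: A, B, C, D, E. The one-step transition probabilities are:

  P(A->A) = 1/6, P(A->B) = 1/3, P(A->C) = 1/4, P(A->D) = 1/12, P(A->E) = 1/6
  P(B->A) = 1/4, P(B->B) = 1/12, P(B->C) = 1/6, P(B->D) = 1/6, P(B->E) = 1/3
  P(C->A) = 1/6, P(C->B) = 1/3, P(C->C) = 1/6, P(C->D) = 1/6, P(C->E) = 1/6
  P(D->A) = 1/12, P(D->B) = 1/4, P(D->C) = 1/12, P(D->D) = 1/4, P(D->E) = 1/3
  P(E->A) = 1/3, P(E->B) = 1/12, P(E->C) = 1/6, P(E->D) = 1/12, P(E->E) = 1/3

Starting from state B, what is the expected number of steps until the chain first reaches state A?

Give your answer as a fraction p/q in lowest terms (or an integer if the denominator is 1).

Let h_i = expected steps to first reach A from state i.
Boundary: h_A = 0.
First-step equations for the other states:
  h_B = 1 + 1/4*h_A + 1/12*h_B + 1/6*h_C + 1/6*h_D + 1/3*h_E
  h_C = 1 + 1/6*h_A + 1/3*h_B + 1/6*h_C + 1/6*h_D + 1/6*h_E
  h_D = 1 + 1/12*h_A + 1/4*h_B + 1/12*h_C + 1/4*h_D + 1/3*h_E
  h_E = 1 + 1/3*h_A + 1/12*h_B + 1/6*h_C + 1/12*h_D + 1/3*h_E

Substituting h_A = 0 and rearranging gives the linear system (I - Q) h = 1:
  [11/12, -1/6, -1/6, -1/3] . (h_B, h_C, h_D, h_E) = 1
  [-1/3, 5/6, -1/6, -1/6] . (h_B, h_C, h_D, h_E) = 1
  [-1/4, -1/12, 3/4, -1/3] . (h_B, h_C, h_D, h_E) = 1
  [-1/12, -1/6, -1/12, 2/3] . (h_B, h_C, h_D, h_E) = 1

Solving yields:
  h_B = 156/37
  h_C = 10464/2257
  h_D = 11160/2257
  h_E = 8586/2257

Starting state is B, so the expected hitting time is h_B = 156/37.

Answer: 156/37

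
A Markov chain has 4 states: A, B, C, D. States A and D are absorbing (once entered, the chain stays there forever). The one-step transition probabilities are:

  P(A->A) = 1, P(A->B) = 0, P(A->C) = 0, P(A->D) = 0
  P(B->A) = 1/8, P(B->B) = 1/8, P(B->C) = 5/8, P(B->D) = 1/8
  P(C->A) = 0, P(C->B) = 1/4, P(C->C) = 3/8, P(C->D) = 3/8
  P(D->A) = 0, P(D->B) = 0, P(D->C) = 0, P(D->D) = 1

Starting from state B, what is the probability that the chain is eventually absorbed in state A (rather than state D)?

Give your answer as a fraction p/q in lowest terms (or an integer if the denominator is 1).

Let a_i = P(absorbed in A | start in state i).
Boundary conditions: a_A = 1, a_D = 0.
For each transient state i, a_i = sum_j P(i->j) * a_j:
  a_B = 1/8*a_A + 1/8*a_B + 5/8*a_C + 1/8*a_D
  a_C = 0*a_A + 1/4*a_B + 3/8*a_C + 3/8*a_D

Substituting a_A = 1 and a_D = 0, rearrange to (I - Q) a = r where r[i] = P(i -> A):
  [7/8, -5/8] . (a_B, a_C) = 1/8
  [-1/4, 5/8] . (a_B, a_C) = 0

Solving yields:
  a_B = 1/5
  a_C = 2/25

Starting state is B, so the absorption probability is a_B = 1/5.

Answer: 1/5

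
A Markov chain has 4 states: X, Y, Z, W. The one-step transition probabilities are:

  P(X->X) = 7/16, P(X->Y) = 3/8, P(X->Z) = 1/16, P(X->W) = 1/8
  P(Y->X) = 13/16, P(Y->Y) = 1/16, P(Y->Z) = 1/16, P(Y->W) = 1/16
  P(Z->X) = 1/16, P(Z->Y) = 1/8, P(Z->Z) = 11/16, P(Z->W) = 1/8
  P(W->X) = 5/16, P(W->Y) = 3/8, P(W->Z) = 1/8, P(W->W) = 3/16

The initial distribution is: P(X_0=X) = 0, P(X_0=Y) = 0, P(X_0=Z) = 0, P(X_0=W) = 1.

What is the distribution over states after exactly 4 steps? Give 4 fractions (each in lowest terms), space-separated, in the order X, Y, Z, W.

Answer: 7549/16384 8213/32768 11329/65536 7585/65536

Derivation:
Propagating the distribution step by step (d_{t+1} = d_t * P):
d_0 = (X=0, Y=0, Z=0, W=1)
  d_1[X] = 0*7/16 + 0*13/16 + 0*1/16 + 1*5/16 = 5/16
  d_1[Y] = 0*3/8 + 0*1/16 + 0*1/8 + 1*3/8 = 3/8
  d_1[Z] = 0*1/16 + 0*1/16 + 0*11/16 + 1*1/8 = 1/8
  d_1[W] = 0*1/8 + 0*1/16 + 0*1/8 + 1*3/16 = 3/16
d_1 = (X=5/16, Y=3/8, Z=1/8, W=3/16)
  d_2[X] = 5/16*7/16 + 3/8*13/16 + 1/8*1/16 + 3/16*5/16 = 65/128
  d_2[Y] = 5/16*3/8 + 3/8*1/16 + 1/8*1/8 + 3/16*3/8 = 29/128
  d_2[Z] = 5/16*1/16 + 3/8*1/16 + 1/8*11/16 + 3/16*1/8 = 39/256
  d_2[W] = 5/16*1/8 + 3/8*1/16 + 1/8*1/8 + 3/16*3/16 = 29/256
d_2 = (X=65/128, Y=29/128, Z=39/256, W=29/256)
  d_3[X] = 65/128*7/16 + 29/128*13/16 + 39/256*1/16 + 29/256*5/16 = 231/512
  d_3[Y] = 65/128*3/8 + 29/128*1/16 + 39/256*1/8 + 29/256*3/8 = 545/2048
  d_3[Z] = 65/128*1/16 + 29/128*1/16 + 39/256*11/16 + 29/256*1/8 = 675/4096
  d_3[W] = 65/128*1/8 + 29/128*1/16 + 39/256*1/8 + 29/256*3/16 = 483/4096
d_3 = (X=231/512, Y=545/2048, Z=675/4096, W=483/4096)
  d_4[X] = 231/512*7/16 + 545/2048*13/16 + 675/4096*1/16 + 483/4096*5/16 = 7549/16384
  d_4[Y] = 231/512*3/8 + 545/2048*1/16 + 675/4096*1/8 + 483/4096*3/8 = 8213/32768
  d_4[Z] = 231/512*1/16 + 545/2048*1/16 + 675/4096*11/16 + 483/4096*1/8 = 11329/65536
  d_4[W] = 231/512*1/8 + 545/2048*1/16 + 675/4096*1/8 + 483/4096*3/16 = 7585/65536
d_4 = (X=7549/16384, Y=8213/32768, Z=11329/65536, W=7585/65536)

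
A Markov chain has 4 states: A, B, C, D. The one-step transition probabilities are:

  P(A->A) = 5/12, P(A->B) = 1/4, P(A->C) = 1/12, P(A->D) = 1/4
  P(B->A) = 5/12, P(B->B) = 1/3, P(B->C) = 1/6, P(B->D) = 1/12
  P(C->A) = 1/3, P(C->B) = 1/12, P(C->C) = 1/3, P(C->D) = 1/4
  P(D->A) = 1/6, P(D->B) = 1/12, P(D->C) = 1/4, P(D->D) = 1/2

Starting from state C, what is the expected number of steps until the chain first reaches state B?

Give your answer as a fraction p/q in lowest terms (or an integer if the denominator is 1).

Let h_i = expected steps to first reach B from state i.
Boundary: h_B = 0.
First-step equations for the other states:
  h_A = 1 + 5/12*h_A + 1/4*h_B + 1/12*h_C + 1/4*h_D
  h_C = 1 + 1/3*h_A + 1/12*h_B + 1/3*h_C + 1/4*h_D
  h_D = 1 + 1/6*h_A + 1/12*h_B + 1/4*h_C + 1/2*h_D

Substituting h_B = 0 and rearranging gives the linear system (I - Q) h = 1:
  [7/12, -1/12, -1/4] . (h_A, h_C, h_D) = 1
  [-1/3, 2/3, -1/4] . (h_A, h_C, h_D) = 1
  [-1/6, -1/4, 1/2] . (h_A, h_C, h_D) = 1

Solving yields:
  h_A = 324/53
  h_C = 396/53
  h_D = 412/53

Starting state is C, so the expected hitting time is h_C = 396/53.

Answer: 396/53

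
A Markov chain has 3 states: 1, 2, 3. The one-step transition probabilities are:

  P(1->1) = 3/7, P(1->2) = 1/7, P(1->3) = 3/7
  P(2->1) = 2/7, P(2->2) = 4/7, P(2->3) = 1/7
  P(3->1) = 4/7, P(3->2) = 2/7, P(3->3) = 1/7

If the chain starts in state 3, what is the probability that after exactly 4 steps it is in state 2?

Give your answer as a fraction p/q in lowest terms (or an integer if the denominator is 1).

Answer: 750/2401

Derivation:
Computing P^4 by repeated multiplication:
P^1 =
  1: [3/7, 1/7, 3/7]
  2: [2/7, 4/7, 1/7]
  3: [4/7, 2/7, 1/7]
P^2 =
  1: [23/49, 13/49, 13/49]
  2: [18/49, 20/49, 11/49]
  3: [20/49, 2/7, 15/49]
P^3 =
  1: [3/7, 101/343, 95/343]
  2: [138/343, 120/343, 85/343]
  3: [148/343, 106/343, 89/343]
P^4 =
  1: [1023/2401, 741/2401, 13/49]
  2: [142/343, 788/2401, 619/2401]
  3: [1012/2401, 750/2401, 639/2401]

(P^4)[3 -> 2] = 750/2401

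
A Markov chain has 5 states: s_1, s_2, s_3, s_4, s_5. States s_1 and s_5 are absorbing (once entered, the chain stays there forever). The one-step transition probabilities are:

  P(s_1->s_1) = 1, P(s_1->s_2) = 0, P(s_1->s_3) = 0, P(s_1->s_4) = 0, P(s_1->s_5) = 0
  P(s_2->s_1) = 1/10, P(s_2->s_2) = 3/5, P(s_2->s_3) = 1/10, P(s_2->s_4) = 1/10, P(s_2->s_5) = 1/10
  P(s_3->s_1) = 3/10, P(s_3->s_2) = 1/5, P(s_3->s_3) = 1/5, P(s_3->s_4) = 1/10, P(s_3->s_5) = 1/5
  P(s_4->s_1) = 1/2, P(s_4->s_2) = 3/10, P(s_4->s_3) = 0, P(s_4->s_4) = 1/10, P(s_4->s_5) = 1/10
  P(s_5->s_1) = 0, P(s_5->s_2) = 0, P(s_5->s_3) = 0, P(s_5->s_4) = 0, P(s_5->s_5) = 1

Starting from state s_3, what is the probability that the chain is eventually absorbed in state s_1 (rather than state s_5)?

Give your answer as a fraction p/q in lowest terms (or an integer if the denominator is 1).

Let a_i = P(absorbed in s_1 | start in state i).
Boundary conditions: a_s_1 = 1, a_s_5 = 0.
For each transient state i, a_i = sum_j P(i->j) * a_j:
  a_s_2 = 1/10*a_s_1 + 3/5*a_s_2 + 1/10*a_s_3 + 1/10*a_s_4 + 1/10*a_s_5
  a_s_3 = 3/10*a_s_1 + 1/5*a_s_2 + 1/5*a_s_3 + 1/10*a_s_4 + 1/5*a_s_5
  a_s_4 = 1/2*a_s_1 + 3/10*a_s_2 + 0*a_s_3 + 1/10*a_s_4 + 1/10*a_s_5

Substituting a_s_1 = 1 and a_s_5 = 0, rearrange to (I - Q) a = r where r[i] = P(i -> s_1):
  [2/5, -1/10, -1/10] . (a_s_2, a_s_3, a_s_4) = 1/10
  [-1/5, 4/5, -1/10] . (a_s_2, a_s_3, a_s_4) = 3/10
  [-3/10, 0, 9/10] . (a_s_2, a_s_3, a_s_4) = 1/2

Solving yields:
  a_s_2 = 16/27
  a_s_3 = 50/81
  a_s_4 = 61/81

Starting state is s_3, so the absorption probability is a_s_3 = 50/81.

Answer: 50/81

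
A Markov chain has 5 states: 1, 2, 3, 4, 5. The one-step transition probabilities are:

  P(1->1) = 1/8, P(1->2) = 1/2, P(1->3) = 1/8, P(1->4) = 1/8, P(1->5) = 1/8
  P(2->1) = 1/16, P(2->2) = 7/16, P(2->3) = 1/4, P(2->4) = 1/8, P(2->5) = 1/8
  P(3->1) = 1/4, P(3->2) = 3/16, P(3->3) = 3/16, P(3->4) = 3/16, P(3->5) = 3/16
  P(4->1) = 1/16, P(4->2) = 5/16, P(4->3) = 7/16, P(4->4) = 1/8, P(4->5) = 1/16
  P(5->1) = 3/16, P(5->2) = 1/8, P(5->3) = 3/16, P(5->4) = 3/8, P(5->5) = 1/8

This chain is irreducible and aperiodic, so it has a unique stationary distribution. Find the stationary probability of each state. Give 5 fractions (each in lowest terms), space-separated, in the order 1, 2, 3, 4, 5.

Answer: 1781/13449 4346/13449 3262/13449 2320/13449 580/4483

Derivation:
The stationary distribution satisfies pi = pi * P, i.e.:
  pi_1 = 1/8*pi_1 + 1/16*pi_2 + 1/4*pi_3 + 1/16*pi_4 + 3/16*pi_5
  pi_2 = 1/2*pi_1 + 7/16*pi_2 + 3/16*pi_3 + 5/16*pi_4 + 1/8*pi_5
  pi_3 = 1/8*pi_1 + 1/4*pi_2 + 3/16*pi_3 + 7/16*pi_4 + 3/16*pi_5
  pi_4 = 1/8*pi_1 + 1/8*pi_2 + 3/16*pi_3 + 1/8*pi_4 + 3/8*pi_5
  pi_5 = 1/8*pi_1 + 1/8*pi_2 + 3/16*pi_3 + 1/16*pi_4 + 1/8*pi_5
with normalization: pi_1 + pi_2 + pi_3 + pi_4 + pi_5 = 1.

Using the first 4 balance equations plus normalization, the linear system A*pi = b is:
  [-7/8, 1/16, 1/4, 1/16, 3/16] . pi = 0
  [1/2, -9/16, 3/16, 5/16, 1/8] . pi = 0
  [1/8, 1/4, -13/16, 7/16, 3/16] . pi = 0
  [1/8, 1/8, 3/16, -7/8, 3/8] . pi = 0
  [1, 1, 1, 1, 1] . pi = 1

Solving yields:
  pi_1 = 1781/13449
  pi_2 = 4346/13449
  pi_3 = 3262/13449
  pi_4 = 2320/13449
  pi_5 = 580/4483

Verification (pi * P):
  1781/13449*1/8 + 4346/13449*1/16 + 3262/13449*1/4 + 2320/13449*1/16 + 580/4483*3/16 = 1781/13449 = pi_1  (ok)
  1781/13449*1/2 + 4346/13449*7/16 + 3262/13449*3/16 + 2320/13449*5/16 + 580/4483*1/8 = 4346/13449 = pi_2  (ok)
  1781/13449*1/8 + 4346/13449*1/4 + 3262/13449*3/16 + 2320/13449*7/16 + 580/4483*3/16 = 3262/13449 = pi_3  (ok)
  1781/13449*1/8 + 4346/13449*1/8 + 3262/13449*3/16 + 2320/13449*1/8 + 580/4483*3/8 = 2320/13449 = pi_4  (ok)
  1781/13449*1/8 + 4346/13449*1/8 + 3262/13449*3/16 + 2320/13449*1/16 + 580/4483*1/8 = 580/4483 = pi_5  (ok)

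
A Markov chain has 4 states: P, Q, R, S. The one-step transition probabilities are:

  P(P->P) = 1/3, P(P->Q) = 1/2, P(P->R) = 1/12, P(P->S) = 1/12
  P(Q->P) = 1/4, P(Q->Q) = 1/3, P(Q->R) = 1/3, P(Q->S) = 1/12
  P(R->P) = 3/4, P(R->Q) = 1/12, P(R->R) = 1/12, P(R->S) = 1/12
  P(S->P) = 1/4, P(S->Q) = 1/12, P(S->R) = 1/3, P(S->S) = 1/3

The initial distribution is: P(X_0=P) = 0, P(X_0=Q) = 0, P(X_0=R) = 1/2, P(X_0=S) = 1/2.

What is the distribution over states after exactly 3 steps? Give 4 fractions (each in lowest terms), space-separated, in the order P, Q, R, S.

Propagating the distribution step by step (d_{t+1} = d_t * P):
d_0 = (P=0, Q=0, R=1/2, S=1/2)
  d_1[P] = 0*1/3 + 0*1/4 + 1/2*3/4 + 1/2*1/4 = 1/2
  d_1[Q] = 0*1/2 + 0*1/3 + 1/2*1/12 + 1/2*1/12 = 1/12
  d_1[R] = 0*1/12 + 0*1/3 + 1/2*1/12 + 1/2*1/3 = 5/24
  d_1[S] = 0*1/12 + 0*1/12 + 1/2*1/12 + 1/2*1/3 = 5/24
d_1 = (P=1/2, Q=1/12, R=5/24, S=5/24)
  d_2[P] = 1/2*1/3 + 1/12*1/4 + 5/24*3/4 + 5/24*1/4 = 19/48
  d_2[Q] = 1/2*1/2 + 1/12*1/3 + 5/24*1/12 + 5/24*1/12 = 5/16
  d_2[R] = 1/2*1/12 + 1/12*1/3 + 5/24*1/12 + 5/24*1/3 = 5/32
  d_2[S] = 1/2*1/12 + 1/12*1/12 + 5/24*1/12 + 5/24*1/3 = 13/96
d_2 = (P=19/48, Q=5/16, R=5/32, S=13/96)
  d_3[P] = 19/48*1/3 + 5/16*1/4 + 5/32*3/4 + 13/96*1/4 = 13/36
  d_3[Q] = 19/48*1/2 + 5/16*1/3 + 5/32*1/12 + 13/96*1/12 = 47/144
  d_3[R] = 19/48*1/12 + 5/16*1/3 + 5/32*1/12 + 13/96*1/3 = 25/128
  d_3[S] = 19/48*1/12 + 5/16*1/12 + 5/32*1/12 + 13/96*1/3 = 15/128
d_3 = (P=13/36, Q=47/144, R=25/128, S=15/128)

Answer: 13/36 47/144 25/128 15/128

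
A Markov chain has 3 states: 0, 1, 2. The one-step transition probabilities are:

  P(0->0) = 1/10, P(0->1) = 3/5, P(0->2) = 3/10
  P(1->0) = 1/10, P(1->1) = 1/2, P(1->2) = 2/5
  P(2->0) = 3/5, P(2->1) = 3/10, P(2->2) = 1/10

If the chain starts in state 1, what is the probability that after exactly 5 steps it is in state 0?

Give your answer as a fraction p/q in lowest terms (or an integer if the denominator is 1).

Answer: 2449/10000

Derivation:
Computing P^5 by repeated multiplication:
P^1 =
  0: [1/10, 3/5, 3/10]
  1: [1/10, 1/2, 2/5]
  2: [3/5, 3/10, 1/10]
P^2 =
  0: [1/4, 9/20, 3/10]
  1: [3/10, 43/100, 27/100]
  2: [3/20, 27/50, 31/100]
P^3 =
  0: [1/4, 93/200, 57/200]
  1: [47/200, 119/250, 289/1000]
  2: [51/200, 453/1000, 73/250]
P^4 =
  0: [97/400, 117/250, 579/2000]
  1: [489/2000, 4657/10000, 1449/5000]
  2: [123/500, 4671/10000, 2869/10000]
P^5 =
  0: [979/4000, 9327/20000, 2889/10000]
  1: [2449/10000, 46649/100000, 28861/100000]
  2: [4869/20000, 23361/50000, 28933/100000]

(P^5)[1 -> 0] = 2449/10000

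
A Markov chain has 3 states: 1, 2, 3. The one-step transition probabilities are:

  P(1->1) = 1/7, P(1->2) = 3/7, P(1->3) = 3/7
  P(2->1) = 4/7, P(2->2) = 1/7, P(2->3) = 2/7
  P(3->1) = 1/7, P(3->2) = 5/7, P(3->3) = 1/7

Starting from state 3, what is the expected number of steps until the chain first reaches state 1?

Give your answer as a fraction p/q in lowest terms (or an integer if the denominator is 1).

Answer: 77/26

Derivation:
Let h_i = expected steps to first reach 1 from state i.
Boundary: h_1 = 0.
First-step equations for the other states:
  h_2 = 1 + 4/7*h_1 + 1/7*h_2 + 2/7*h_3
  h_3 = 1 + 1/7*h_1 + 5/7*h_2 + 1/7*h_3

Substituting h_1 = 0 and rearranging gives the linear system (I - Q) h = 1:
  [6/7, -2/7] . (h_2, h_3) = 1
  [-5/7, 6/7] . (h_2, h_3) = 1

Solving yields:
  h_2 = 28/13
  h_3 = 77/26

Starting state is 3, so the expected hitting time is h_3 = 77/26.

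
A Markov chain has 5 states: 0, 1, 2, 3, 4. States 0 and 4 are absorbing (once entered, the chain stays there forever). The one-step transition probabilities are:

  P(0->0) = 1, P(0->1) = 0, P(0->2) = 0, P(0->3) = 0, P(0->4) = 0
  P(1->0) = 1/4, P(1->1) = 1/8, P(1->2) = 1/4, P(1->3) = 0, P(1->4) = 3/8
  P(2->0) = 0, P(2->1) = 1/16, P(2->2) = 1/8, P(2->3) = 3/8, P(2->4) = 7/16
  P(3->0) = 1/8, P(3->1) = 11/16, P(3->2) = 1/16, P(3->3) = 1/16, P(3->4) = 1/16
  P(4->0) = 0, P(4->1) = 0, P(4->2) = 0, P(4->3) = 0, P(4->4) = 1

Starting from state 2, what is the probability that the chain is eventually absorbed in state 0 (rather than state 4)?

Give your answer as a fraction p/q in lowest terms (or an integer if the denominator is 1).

Let a_i = P(absorbed in 0 | start in state i).
Boundary conditions: a_0 = 1, a_4 = 0.
For each transient state i, a_i = sum_j P(i->j) * a_j:
  a_1 = 1/4*a_0 + 1/8*a_1 + 1/4*a_2 + 0*a_3 + 3/8*a_4
  a_2 = 0*a_0 + 1/16*a_1 + 1/8*a_2 + 3/8*a_3 + 7/16*a_4
  a_3 = 1/8*a_0 + 11/16*a_1 + 1/16*a_2 + 1/16*a_3 + 1/16*a_4

Substituting a_0 = 1 and a_4 = 0, rearrange to (I - Q) a = r where r[i] = P(i -> 0):
  [7/8, -1/4, 0] . (a_1, a_2, a_3) = 1/4
  [-1/16, 7/8, -3/8] . (a_1, a_2, a_3) = 0
  [-11/16, -1/16, 15/16] . (a_1, a_2, a_3) = 1/8

Solving yields:
  a_1 = 72/211
  a_2 = 41/211
  a_3 = 251/633

Starting state is 2, so the absorption probability is a_2 = 41/211.

Answer: 41/211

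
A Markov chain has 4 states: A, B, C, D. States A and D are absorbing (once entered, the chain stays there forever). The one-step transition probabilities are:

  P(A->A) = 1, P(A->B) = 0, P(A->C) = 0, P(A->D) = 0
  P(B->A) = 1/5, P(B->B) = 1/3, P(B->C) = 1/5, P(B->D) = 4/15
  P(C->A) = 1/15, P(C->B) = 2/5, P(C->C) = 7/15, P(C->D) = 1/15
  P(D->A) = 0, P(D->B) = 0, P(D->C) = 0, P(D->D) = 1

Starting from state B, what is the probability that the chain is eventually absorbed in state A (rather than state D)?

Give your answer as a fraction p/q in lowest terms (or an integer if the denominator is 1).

Answer: 27/62

Derivation:
Let a_i = P(absorbed in A | start in state i).
Boundary conditions: a_A = 1, a_D = 0.
For each transient state i, a_i = sum_j P(i->j) * a_j:
  a_B = 1/5*a_A + 1/3*a_B + 1/5*a_C + 4/15*a_D
  a_C = 1/15*a_A + 2/5*a_B + 7/15*a_C + 1/15*a_D

Substituting a_A = 1 and a_D = 0, rearrange to (I - Q) a = r where r[i] = P(i -> A):
  [2/3, -1/5] . (a_B, a_C) = 1/5
  [-2/5, 8/15] . (a_B, a_C) = 1/15

Solving yields:
  a_B = 27/62
  a_C = 14/31

Starting state is B, so the absorption probability is a_B = 27/62.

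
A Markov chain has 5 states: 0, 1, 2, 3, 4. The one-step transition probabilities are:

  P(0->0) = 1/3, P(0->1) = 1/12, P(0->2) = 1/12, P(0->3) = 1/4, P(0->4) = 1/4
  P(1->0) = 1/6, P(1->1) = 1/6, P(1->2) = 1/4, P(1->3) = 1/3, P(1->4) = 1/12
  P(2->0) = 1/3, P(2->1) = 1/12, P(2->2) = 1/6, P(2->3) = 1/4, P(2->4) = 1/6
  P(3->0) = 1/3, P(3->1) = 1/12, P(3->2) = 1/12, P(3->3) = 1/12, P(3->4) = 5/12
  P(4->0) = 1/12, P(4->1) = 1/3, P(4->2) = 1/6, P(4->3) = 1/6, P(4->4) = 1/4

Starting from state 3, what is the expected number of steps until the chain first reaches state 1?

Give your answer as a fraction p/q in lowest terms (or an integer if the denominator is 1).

Answer: 3636/571

Derivation:
Let h_i = expected steps to first reach 1 from state i.
Boundary: h_1 = 0.
First-step equations for the other states:
  h_0 = 1 + 1/3*h_0 + 1/12*h_1 + 1/12*h_2 + 1/4*h_3 + 1/4*h_4
  h_2 = 1 + 1/3*h_0 + 1/12*h_1 + 1/6*h_2 + 1/4*h_3 + 1/6*h_4
  h_3 = 1 + 1/3*h_0 + 1/12*h_1 + 1/12*h_2 + 1/12*h_3 + 5/12*h_4
  h_4 = 1 + 1/12*h_0 + 1/3*h_1 + 1/6*h_2 + 1/6*h_3 + 1/4*h_4

Substituting h_1 = 0 and rearranging gives the linear system (I - Q) h = 1:
  [2/3, -1/12, -1/4, -1/4] . (h_0, h_2, h_3, h_4) = 1
  [-1/3, 5/6, -1/4, -1/6] . (h_0, h_2, h_3, h_4) = 1
  [-1/3, -1/12, 11/12, -5/12] . (h_0, h_2, h_3, h_4) = 1
  [-1/12, -1/6, -1/6, 3/4] . (h_0, h_2, h_3, h_4) = 1

Solving yields:
  h_0 = 3768/571
  h_2 = 3852/571
  h_3 = 3636/571
  h_4 = 2844/571

Starting state is 3, so the expected hitting time is h_3 = 3636/571.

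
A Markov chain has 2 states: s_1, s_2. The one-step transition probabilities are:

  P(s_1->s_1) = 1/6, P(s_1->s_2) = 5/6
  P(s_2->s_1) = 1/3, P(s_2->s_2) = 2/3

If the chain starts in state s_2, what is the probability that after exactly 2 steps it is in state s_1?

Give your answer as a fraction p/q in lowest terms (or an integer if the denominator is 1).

Answer: 5/18

Derivation:
Computing P^2 by repeated multiplication:
P^1 =
  s_1: [1/6, 5/6]
  s_2: [1/3, 2/3]
P^2 =
  s_1: [11/36, 25/36]
  s_2: [5/18, 13/18]

(P^2)[s_2 -> s_1] = 5/18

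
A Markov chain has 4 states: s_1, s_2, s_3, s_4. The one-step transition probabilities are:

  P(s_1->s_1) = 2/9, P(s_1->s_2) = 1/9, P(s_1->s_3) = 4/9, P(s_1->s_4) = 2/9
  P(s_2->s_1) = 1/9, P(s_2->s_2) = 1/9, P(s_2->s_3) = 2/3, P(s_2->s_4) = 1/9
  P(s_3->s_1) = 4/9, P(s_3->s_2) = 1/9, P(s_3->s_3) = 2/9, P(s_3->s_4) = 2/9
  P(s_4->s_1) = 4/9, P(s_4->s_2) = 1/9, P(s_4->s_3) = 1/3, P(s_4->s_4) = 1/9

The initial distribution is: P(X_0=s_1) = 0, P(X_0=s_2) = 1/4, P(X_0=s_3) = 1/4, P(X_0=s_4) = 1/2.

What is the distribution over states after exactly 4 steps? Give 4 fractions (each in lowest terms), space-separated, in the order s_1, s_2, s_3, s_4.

Propagating the distribution step by step (d_{t+1} = d_t * P):
d_0 = (s_1=0, s_2=1/4, s_3=1/4, s_4=1/2)
  d_1[s_1] = 0*2/9 + 1/4*1/9 + 1/4*4/9 + 1/2*4/9 = 13/36
  d_1[s_2] = 0*1/9 + 1/4*1/9 + 1/4*1/9 + 1/2*1/9 = 1/9
  d_1[s_3] = 0*4/9 + 1/4*2/3 + 1/4*2/9 + 1/2*1/3 = 7/18
  d_1[s_4] = 0*2/9 + 1/4*1/9 + 1/4*2/9 + 1/2*1/9 = 5/36
d_1 = (s_1=13/36, s_2=1/9, s_3=7/18, s_4=5/36)
  d_2[s_1] = 13/36*2/9 + 1/9*1/9 + 7/18*4/9 + 5/36*4/9 = 53/162
  d_2[s_2] = 13/36*1/9 + 1/9*1/9 + 7/18*1/9 + 5/36*1/9 = 1/9
  d_2[s_3] = 13/36*4/9 + 1/9*2/3 + 7/18*2/9 + 5/36*1/3 = 119/324
  d_2[s_4] = 13/36*2/9 + 1/9*1/9 + 7/18*2/9 + 5/36*1/9 = 7/36
d_2 = (s_1=53/162, s_2=1/9, s_3=119/324, s_4=7/36)
  d_3[s_1] = 53/162*2/9 + 1/9*1/9 + 119/324*4/9 + 7/36*4/9 = 244/729
  d_3[s_2] = 53/162*1/9 + 1/9*1/9 + 119/324*1/9 + 7/36*1/9 = 1/9
  d_3[s_3] = 53/162*4/9 + 1/9*2/3 + 119/324*2/9 + 7/36*1/3 = 1067/2916
  d_3[s_4] = 53/162*2/9 + 1/9*1/9 + 119/324*2/9 + 7/36*1/9 = 61/324
d_3 = (s_1=244/729, s_2=1/9, s_3=1067/2916, s_4=61/324)
  d_4[s_1] = 244/729*2/9 + 1/9*1/9 + 1067/2916*4/9 + 61/324*4/9 = 2185/6561
  d_4[s_2] = 244/729*1/9 + 1/9*1/9 + 1067/2916*1/9 + 61/324*1/9 = 1/9
  d_4[s_3] = 244/729*4/9 + 1/9*2/3 + 1067/2916*2/9 + 61/324*1/3 = 9629/26244
  d_4[s_4] = 244/729*2/9 + 1/9*1/9 + 1067/2916*2/9 + 61/324*1/9 = 551/2916
d_4 = (s_1=2185/6561, s_2=1/9, s_3=9629/26244, s_4=551/2916)

Answer: 2185/6561 1/9 9629/26244 551/2916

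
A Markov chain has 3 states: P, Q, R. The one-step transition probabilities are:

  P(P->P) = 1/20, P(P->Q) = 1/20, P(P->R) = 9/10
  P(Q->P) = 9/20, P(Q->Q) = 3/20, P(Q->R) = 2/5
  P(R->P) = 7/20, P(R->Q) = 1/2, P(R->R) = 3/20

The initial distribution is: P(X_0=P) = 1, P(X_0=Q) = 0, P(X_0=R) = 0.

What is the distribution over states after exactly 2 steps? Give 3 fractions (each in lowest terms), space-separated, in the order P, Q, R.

Answer: 17/50 23/50 1/5

Derivation:
Propagating the distribution step by step (d_{t+1} = d_t * P):
d_0 = (P=1, Q=0, R=0)
  d_1[P] = 1*1/20 + 0*9/20 + 0*7/20 = 1/20
  d_1[Q] = 1*1/20 + 0*3/20 + 0*1/2 = 1/20
  d_1[R] = 1*9/10 + 0*2/5 + 0*3/20 = 9/10
d_1 = (P=1/20, Q=1/20, R=9/10)
  d_2[P] = 1/20*1/20 + 1/20*9/20 + 9/10*7/20 = 17/50
  d_2[Q] = 1/20*1/20 + 1/20*3/20 + 9/10*1/2 = 23/50
  d_2[R] = 1/20*9/10 + 1/20*2/5 + 9/10*3/20 = 1/5
d_2 = (P=17/50, Q=23/50, R=1/5)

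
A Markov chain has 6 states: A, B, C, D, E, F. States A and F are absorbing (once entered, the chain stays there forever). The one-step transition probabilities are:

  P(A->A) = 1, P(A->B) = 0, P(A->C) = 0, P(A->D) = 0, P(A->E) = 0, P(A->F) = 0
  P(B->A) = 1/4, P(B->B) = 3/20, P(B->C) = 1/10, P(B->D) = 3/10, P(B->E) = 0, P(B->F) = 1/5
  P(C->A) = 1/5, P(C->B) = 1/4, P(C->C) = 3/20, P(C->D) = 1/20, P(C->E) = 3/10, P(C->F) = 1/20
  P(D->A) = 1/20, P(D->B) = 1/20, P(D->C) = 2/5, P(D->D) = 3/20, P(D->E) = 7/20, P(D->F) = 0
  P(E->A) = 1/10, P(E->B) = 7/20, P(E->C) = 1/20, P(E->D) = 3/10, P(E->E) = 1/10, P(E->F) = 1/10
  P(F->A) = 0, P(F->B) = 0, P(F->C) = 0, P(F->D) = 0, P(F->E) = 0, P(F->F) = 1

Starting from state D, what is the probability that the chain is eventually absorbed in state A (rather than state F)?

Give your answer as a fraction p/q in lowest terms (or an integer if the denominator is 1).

Let a_i = P(absorbed in A | start in state i).
Boundary conditions: a_A = 1, a_F = 0.
For each transient state i, a_i = sum_j P(i->j) * a_j:
  a_B = 1/4*a_A + 3/20*a_B + 1/10*a_C + 3/10*a_D + 0*a_E + 1/5*a_F
  a_C = 1/5*a_A + 1/4*a_B + 3/20*a_C + 1/20*a_D + 3/10*a_E + 1/20*a_F
  a_D = 1/20*a_A + 1/20*a_B + 2/5*a_C + 3/20*a_D + 7/20*a_E + 0*a_F
  a_E = 1/10*a_A + 7/20*a_B + 1/20*a_C + 3/10*a_D + 1/10*a_E + 1/10*a_F

Substituting a_A = 1 and a_F = 0, rearrange to (I - Q) a = r where r[i] = P(i -> A):
  [17/20, -1/10, -3/10, 0] . (a_B, a_C, a_D, a_E) = 1/4
  [-1/4, 17/20, -1/20, -3/10] . (a_B, a_C, a_D, a_E) = 1/5
  [-1/20, -2/5, 17/20, -7/20] . (a_B, a_C, a_D, a_E) = 1/20
  [-7/20, -1/20, -3/10, 9/10] . (a_B, a_C, a_D, a_E) = 1/10

Solving yields:
  a_B = 29819/49481
  a_C = 32793/49481
  a_D = 32322/49481
  a_E = 29690/49481

Starting state is D, so the absorption probability is a_D = 32322/49481.

Answer: 32322/49481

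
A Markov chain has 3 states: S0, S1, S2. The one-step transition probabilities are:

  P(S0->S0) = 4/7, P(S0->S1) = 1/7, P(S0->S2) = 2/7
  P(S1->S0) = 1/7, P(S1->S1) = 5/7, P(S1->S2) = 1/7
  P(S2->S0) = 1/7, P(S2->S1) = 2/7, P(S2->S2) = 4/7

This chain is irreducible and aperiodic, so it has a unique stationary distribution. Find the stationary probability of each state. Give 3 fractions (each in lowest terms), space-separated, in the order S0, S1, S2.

The stationary distribution satisfies pi = pi * P, i.e.:
  pi_S0 = 4/7*pi_S0 + 1/7*pi_S1 + 1/7*pi_S2
  pi_S1 = 1/7*pi_S0 + 5/7*pi_S1 + 2/7*pi_S2
  pi_S2 = 2/7*pi_S0 + 1/7*pi_S1 + 4/7*pi_S2
with normalization: pi_S0 + pi_S1 + pi_S2 = 1.

Using the first 2 balance equations plus normalization, the linear system A*pi = b is:
  [-3/7, 1/7, 1/7] . pi = 0
  [1/7, -2/7, 2/7] . pi = 0
  [1, 1, 1] . pi = 1

Solving yields:
  pi_S0 = 1/4
  pi_S1 = 7/16
  pi_S2 = 5/16

Verification (pi * P):
  1/4*4/7 + 7/16*1/7 + 5/16*1/7 = 1/4 = pi_S0  (ok)
  1/4*1/7 + 7/16*5/7 + 5/16*2/7 = 7/16 = pi_S1  (ok)
  1/4*2/7 + 7/16*1/7 + 5/16*4/7 = 5/16 = pi_S2  (ok)

Answer: 1/4 7/16 5/16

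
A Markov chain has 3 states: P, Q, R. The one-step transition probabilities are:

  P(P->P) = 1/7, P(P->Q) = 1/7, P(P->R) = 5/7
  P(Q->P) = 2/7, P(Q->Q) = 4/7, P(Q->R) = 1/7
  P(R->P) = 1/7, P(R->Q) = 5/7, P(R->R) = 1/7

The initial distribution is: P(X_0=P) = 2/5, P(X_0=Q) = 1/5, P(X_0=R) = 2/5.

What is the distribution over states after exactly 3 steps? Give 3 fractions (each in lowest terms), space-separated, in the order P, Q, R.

Propagating the distribution step by step (d_{t+1} = d_t * P):
d_0 = (P=2/5, Q=1/5, R=2/5)
  d_1[P] = 2/5*1/7 + 1/5*2/7 + 2/5*1/7 = 6/35
  d_1[Q] = 2/5*1/7 + 1/5*4/7 + 2/5*5/7 = 16/35
  d_1[R] = 2/5*5/7 + 1/5*1/7 + 2/5*1/7 = 13/35
d_1 = (P=6/35, Q=16/35, R=13/35)
  d_2[P] = 6/35*1/7 + 16/35*2/7 + 13/35*1/7 = 51/245
  d_2[Q] = 6/35*1/7 + 16/35*4/7 + 13/35*5/7 = 27/49
  d_2[R] = 6/35*5/7 + 16/35*1/7 + 13/35*1/7 = 59/245
d_2 = (P=51/245, Q=27/49, R=59/245)
  d_3[P] = 51/245*1/7 + 27/49*2/7 + 59/245*1/7 = 76/343
  d_3[Q] = 51/245*1/7 + 27/49*4/7 + 59/245*5/7 = 886/1715
  d_3[R] = 51/245*5/7 + 27/49*1/7 + 59/245*1/7 = 449/1715
d_3 = (P=76/343, Q=886/1715, R=449/1715)

Answer: 76/343 886/1715 449/1715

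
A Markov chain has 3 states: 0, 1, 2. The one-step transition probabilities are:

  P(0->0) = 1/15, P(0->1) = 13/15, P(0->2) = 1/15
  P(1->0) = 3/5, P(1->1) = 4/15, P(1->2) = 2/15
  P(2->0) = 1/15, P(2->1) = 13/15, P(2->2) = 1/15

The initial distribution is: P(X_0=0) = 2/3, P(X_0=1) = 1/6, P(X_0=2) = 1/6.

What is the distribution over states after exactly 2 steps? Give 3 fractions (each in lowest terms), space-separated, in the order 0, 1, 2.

Answer: 107/225 61/150 53/450

Derivation:
Propagating the distribution step by step (d_{t+1} = d_t * P):
d_0 = (0=2/3, 1=1/6, 2=1/6)
  d_1[0] = 2/3*1/15 + 1/6*3/5 + 1/6*1/15 = 7/45
  d_1[1] = 2/3*13/15 + 1/6*4/15 + 1/6*13/15 = 23/30
  d_1[2] = 2/3*1/15 + 1/6*2/15 + 1/6*1/15 = 7/90
d_1 = (0=7/45, 1=23/30, 2=7/90)
  d_2[0] = 7/45*1/15 + 23/30*3/5 + 7/90*1/15 = 107/225
  d_2[1] = 7/45*13/15 + 23/30*4/15 + 7/90*13/15 = 61/150
  d_2[2] = 7/45*1/15 + 23/30*2/15 + 7/90*1/15 = 53/450
d_2 = (0=107/225, 1=61/150, 2=53/450)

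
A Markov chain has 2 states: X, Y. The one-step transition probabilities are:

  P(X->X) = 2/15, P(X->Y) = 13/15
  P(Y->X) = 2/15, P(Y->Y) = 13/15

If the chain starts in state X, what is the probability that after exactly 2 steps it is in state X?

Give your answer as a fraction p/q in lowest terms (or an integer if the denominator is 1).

Computing P^2 by repeated multiplication:
P^1 =
  X: [2/15, 13/15]
  Y: [2/15, 13/15]
P^2 =
  X: [2/15, 13/15]
  Y: [2/15, 13/15]

(P^2)[X -> X] = 2/15

Answer: 2/15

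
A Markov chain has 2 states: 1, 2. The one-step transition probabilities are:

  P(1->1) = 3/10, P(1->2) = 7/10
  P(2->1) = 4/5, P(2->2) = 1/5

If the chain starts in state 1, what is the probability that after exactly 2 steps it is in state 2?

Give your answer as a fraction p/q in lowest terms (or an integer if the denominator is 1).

Computing P^2 by repeated multiplication:
P^1 =
  1: [3/10, 7/10]
  2: [4/5, 1/5]
P^2 =
  1: [13/20, 7/20]
  2: [2/5, 3/5]

(P^2)[1 -> 2] = 7/20

Answer: 7/20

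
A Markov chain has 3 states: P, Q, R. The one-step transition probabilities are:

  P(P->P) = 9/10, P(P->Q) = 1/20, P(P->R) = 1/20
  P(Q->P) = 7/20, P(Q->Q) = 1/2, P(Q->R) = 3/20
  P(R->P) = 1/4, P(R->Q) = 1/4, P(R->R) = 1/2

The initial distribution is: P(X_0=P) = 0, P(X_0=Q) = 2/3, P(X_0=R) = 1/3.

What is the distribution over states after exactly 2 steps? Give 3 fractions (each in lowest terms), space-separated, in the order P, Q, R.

Answer: 199/400 349/1200 127/600

Derivation:
Propagating the distribution step by step (d_{t+1} = d_t * P):
d_0 = (P=0, Q=2/3, R=1/3)
  d_1[P] = 0*9/10 + 2/3*7/20 + 1/3*1/4 = 19/60
  d_1[Q] = 0*1/20 + 2/3*1/2 + 1/3*1/4 = 5/12
  d_1[R] = 0*1/20 + 2/3*3/20 + 1/3*1/2 = 4/15
d_1 = (P=19/60, Q=5/12, R=4/15)
  d_2[P] = 19/60*9/10 + 5/12*7/20 + 4/15*1/4 = 199/400
  d_2[Q] = 19/60*1/20 + 5/12*1/2 + 4/15*1/4 = 349/1200
  d_2[R] = 19/60*1/20 + 5/12*3/20 + 4/15*1/2 = 127/600
d_2 = (P=199/400, Q=349/1200, R=127/600)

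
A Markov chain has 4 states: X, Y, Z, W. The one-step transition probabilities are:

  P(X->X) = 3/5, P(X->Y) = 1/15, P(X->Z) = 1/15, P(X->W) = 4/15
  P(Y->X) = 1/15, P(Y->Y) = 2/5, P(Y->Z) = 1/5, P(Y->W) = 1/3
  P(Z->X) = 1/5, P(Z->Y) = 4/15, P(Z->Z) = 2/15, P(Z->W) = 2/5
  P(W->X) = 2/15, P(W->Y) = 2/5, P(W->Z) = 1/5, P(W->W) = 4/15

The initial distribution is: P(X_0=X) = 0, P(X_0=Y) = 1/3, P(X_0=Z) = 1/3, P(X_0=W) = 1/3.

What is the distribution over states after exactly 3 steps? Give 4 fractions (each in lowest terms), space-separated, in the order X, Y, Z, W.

Answer: 703/3375 128/405 554/3375 3154/10125

Derivation:
Propagating the distribution step by step (d_{t+1} = d_t * P):
d_0 = (X=0, Y=1/3, Z=1/3, W=1/3)
  d_1[X] = 0*3/5 + 1/3*1/15 + 1/3*1/5 + 1/3*2/15 = 2/15
  d_1[Y] = 0*1/15 + 1/3*2/5 + 1/3*4/15 + 1/3*2/5 = 16/45
  d_1[Z] = 0*1/15 + 1/3*1/5 + 1/3*2/15 + 1/3*1/5 = 8/45
  d_1[W] = 0*4/15 + 1/3*1/3 + 1/3*2/5 + 1/3*4/15 = 1/3
d_1 = (X=2/15, Y=16/45, Z=8/45, W=1/3)
  d_2[X] = 2/15*3/5 + 16/45*1/15 + 8/45*1/5 + 1/3*2/15 = 124/675
  d_2[Y] = 2/15*1/15 + 16/45*2/5 + 8/45*4/15 + 1/3*2/5 = 224/675
  d_2[Z] = 2/15*1/15 + 16/45*1/5 + 8/45*2/15 + 1/3*1/5 = 23/135
  d_2[W] = 2/15*4/15 + 16/45*1/3 + 8/45*2/5 + 1/3*4/15 = 212/675
d_2 = (X=124/675, Y=224/675, Z=23/135, W=212/675)
  d_3[X] = 124/675*3/5 + 224/675*1/15 + 23/135*1/5 + 212/675*2/15 = 703/3375
  d_3[Y] = 124/675*1/15 + 224/675*2/5 + 23/135*4/15 + 212/675*2/5 = 128/405
  d_3[Z] = 124/675*1/15 + 224/675*1/5 + 23/135*2/15 + 212/675*1/5 = 554/3375
  d_3[W] = 124/675*4/15 + 224/675*1/3 + 23/135*2/5 + 212/675*4/15 = 3154/10125
d_3 = (X=703/3375, Y=128/405, Z=554/3375, W=3154/10125)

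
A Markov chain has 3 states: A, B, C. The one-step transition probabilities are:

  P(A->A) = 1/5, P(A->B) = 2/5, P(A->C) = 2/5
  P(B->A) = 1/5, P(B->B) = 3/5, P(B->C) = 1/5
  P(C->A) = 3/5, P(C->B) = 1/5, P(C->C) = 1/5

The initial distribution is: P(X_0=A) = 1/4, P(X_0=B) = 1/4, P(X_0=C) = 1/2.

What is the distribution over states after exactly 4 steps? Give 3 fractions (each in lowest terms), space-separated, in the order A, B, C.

Propagating the distribution step by step (d_{t+1} = d_t * P):
d_0 = (A=1/4, B=1/4, C=1/2)
  d_1[A] = 1/4*1/5 + 1/4*1/5 + 1/2*3/5 = 2/5
  d_1[B] = 1/4*2/5 + 1/4*3/5 + 1/2*1/5 = 7/20
  d_1[C] = 1/4*2/5 + 1/4*1/5 + 1/2*1/5 = 1/4
d_1 = (A=2/5, B=7/20, C=1/4)
  d_2[A] = 2/5*1/5 + 7/20*1/5 + 1/4*3/5 = 3/10
  d_2[B] = 2/5*2/5 + 7/20*3/5 + 1/4*1/5 = 21/50
  d_2[C] = 2/5*2/5 + 7/20*1/5 + 1/4*1/5 = 7/25
d_2 = (A=3/10, B=21/50, C=7/25)
  d_3[A] = 3/10*1/5 + 21/50*1/5 + 7/25*3/5 = 39/125
  d_3[B] = 3/10*2/5 + 21/50*3/5 + 7/25*1/5 = 107/250
  d_3[C] = 3/10*2/5 + 21/50*1/5 + 7/25*1/5 = 13/50
d_3 = (A=39/125, B=107/250, C=13/50)
  d_4[A] = 39/125*1/5 + 107/250*1/5 + 13/50*3/5 = 38/125
  d_4[B] = 39/125*2/5 + 107/250*3/5 + 13/50*1/5 = 271/625
  d_4[C] = 39/125*2/5 + 107/250*1/5 + 13/50*1/5 = 164/625
d_4 = (A=38/125, B=271/625, C=164/625)

Answer: 38/125 271/625 164/625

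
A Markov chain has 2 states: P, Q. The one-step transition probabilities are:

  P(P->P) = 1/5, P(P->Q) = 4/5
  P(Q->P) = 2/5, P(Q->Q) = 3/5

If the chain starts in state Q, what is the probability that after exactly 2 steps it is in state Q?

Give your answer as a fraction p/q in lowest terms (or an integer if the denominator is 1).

Computing P^2 by repeated multiplication:
P^1 =
  P: [1/5, 4/5]
  Q: [2/5, 3/5]
P^2 =
  P: [9/25, 16/25]
  Q: [8/25, 17/25]

(P^2)[Q -> Q] = 17/25

Answer: 17/25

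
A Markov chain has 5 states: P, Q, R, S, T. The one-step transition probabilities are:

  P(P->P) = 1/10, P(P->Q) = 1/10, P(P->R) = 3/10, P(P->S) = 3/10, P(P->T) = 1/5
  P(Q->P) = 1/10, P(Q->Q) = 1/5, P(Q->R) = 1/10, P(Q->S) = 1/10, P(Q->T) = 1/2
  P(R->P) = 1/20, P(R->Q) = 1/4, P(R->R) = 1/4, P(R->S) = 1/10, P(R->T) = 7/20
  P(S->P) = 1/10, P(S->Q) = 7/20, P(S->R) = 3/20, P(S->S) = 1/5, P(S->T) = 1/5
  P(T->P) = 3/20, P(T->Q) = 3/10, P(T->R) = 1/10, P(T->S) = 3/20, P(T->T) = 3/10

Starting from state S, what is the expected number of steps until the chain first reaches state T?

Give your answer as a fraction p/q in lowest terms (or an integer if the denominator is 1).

Answer: 41570/12721

Derivation:
Let h_i = expected steps to first reach T from state i.
Boundary: h_T = 0.
First-step equations for the other states:
  h_P = 1 + 1/10*h_P + 1/10*h_Q + 3/10*h_R + 3/10*h_S + 1/5*h_T
  h_Q = 1 + 1/10*h_P + 1/5*h_Q + 1/10*h_R + 1/10*h_S + 1/2*h_T
  h_R = 1 + 1/20*h_P + 1/4*h_Q + 1/4*h_R + 1/10*h_S + 7/20*h_T
  h_S = 1 + 1/10*h_P + 7/20*h_Q + 3/20*h_R + 1/5*h_S + 1/5*h_T

Substituting h_T = 0 and rearranging gives the linear system (I - Q) h = 1:
  [9/10, -1/10, -3/10, -3/10] . (h_P, h_Q, h_R, h_S) = 1
  [-1/10, 4/5, -1/10, -1/10] . (h_P, h_Q, h_R, h_S) = 1
  [-1/20, -1/4, 3/4, -1/10] . (h_P, h_Q, h_R, h_S) = 1
  [-1/10, -7/20, -3/20, 4/5] . (h_P, h_Q, h_R, h_S) = 1

Solving yields:
  h_P = 43340/12721
  h_Q = 30980/12721
  h_R = 35720/12721
  h_S = 41570/12721

Starting state is S, so the expected hitting time is h_S = 41570/12721.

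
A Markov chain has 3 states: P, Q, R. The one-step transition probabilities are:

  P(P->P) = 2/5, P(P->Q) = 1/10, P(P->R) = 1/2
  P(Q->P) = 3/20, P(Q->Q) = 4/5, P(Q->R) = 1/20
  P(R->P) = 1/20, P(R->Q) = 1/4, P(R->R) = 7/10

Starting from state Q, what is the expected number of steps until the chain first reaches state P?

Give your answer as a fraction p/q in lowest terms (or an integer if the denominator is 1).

Let h_i = expected steps to first reach P from state i.
Boundary: h_P = 0.
First-step equations for the other states:
  h_Q = 1 + 3/20*h_P + 4/5*h_Q + 1/20*h_R
  h_R = 1 + 1/20*h_P + 1/4*h_Q + 7/10*h_R

Substituting h_P = 0 and rearranging gives the linear system (I - Q) h = 1:
  [1/5, -1/20] . (h_Q, h_R) = 1
  [-1/4, 3/10] . (h_Q, h_R) = 1

Solving yields:
  h_Q = 140/19
  h_R = 180/19

Starting state is Q, so the expected hitting time is h_Q = 140/19.

Answer: 140/19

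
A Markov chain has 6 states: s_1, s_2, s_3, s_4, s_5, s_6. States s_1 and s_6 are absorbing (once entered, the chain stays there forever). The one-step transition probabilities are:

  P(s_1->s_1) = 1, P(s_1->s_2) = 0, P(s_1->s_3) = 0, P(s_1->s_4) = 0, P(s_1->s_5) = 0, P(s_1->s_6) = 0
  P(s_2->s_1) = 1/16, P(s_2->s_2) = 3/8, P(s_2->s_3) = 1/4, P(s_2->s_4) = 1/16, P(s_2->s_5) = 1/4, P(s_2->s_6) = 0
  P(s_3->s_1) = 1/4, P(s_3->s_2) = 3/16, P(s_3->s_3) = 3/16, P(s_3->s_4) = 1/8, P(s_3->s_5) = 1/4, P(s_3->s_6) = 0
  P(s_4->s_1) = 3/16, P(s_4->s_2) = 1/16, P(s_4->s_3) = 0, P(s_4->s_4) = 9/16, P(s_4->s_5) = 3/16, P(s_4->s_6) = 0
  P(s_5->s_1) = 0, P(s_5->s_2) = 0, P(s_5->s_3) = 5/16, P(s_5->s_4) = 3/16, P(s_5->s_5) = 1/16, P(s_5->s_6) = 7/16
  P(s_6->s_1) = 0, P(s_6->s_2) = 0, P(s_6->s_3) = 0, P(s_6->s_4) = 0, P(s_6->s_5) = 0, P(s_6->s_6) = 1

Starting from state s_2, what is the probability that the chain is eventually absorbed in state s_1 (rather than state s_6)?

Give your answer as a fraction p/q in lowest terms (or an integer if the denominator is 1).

Answer: 9/16

Derivation:
Let a_i = P(absorbed in s_1 | start in state i).
Boundary conditions: a_s_1 = 1, a_s_6 = 0.
For each transient state i, a_i = sum_j P(i->j) * a_j:
  a_s_2 = 1/16*a_s_1 + 3/8*a_s_2 + 1/4*a_s_3 + 1/16*a_s_4 + 1/4*a_s_5 + 0*a_s_6
  a_s_3 = 1/4*a_s_1 + 3/16*a_s_2 + 3/16*a_s_3 + 1/8*a_s_4 + 1/4*a_s_5 + 0*a_s_6
  a_s_4 = 3/16*a_s_1 + 1/16*a_s_2 + 0*a_s_3 + 9/16*a_s_4 + 3/16*a_s_5 + 0*a_s_6
  a_s_5 = 0*a_s_1 + 0*a_s_2 + 5/16*a_s_3 + 3/16*a_s_4 + 1/16*a_s_5 + 7/16*a_s_6

Substituting a_s_1 = 1 and a_s_6 = 0, rearrange to (I - Q) a = r where r[i] = P(i -> s_1):
  [5/8, -1/4, -1/16, -1/4] . (a_s_2, a_s_3, a_s_4, a_s_5) = 1/16
  [-3/16, 13/16, -1/8, -1/4] . (a_s_2, a_s_3, a_s_4, a_s_5) = 1/4
  [-1/16, 0, 7/16, -3/16] . (a_s_2, a_s_3, a_s_4, a_s_5) = 3/16
  [0, -5/16, -3/16, 15/16] . (a_s_2, a_s_3, a_s_4, a_s_5) = 0

Solving yields:
  a_s_2 = 9/16
  a_s_3 = 795/1232
  a_s_4 = 405/616
  a_s_5 = 61/176

Starting state is s_2, so the absorption probability is a_s_2 = 9/16.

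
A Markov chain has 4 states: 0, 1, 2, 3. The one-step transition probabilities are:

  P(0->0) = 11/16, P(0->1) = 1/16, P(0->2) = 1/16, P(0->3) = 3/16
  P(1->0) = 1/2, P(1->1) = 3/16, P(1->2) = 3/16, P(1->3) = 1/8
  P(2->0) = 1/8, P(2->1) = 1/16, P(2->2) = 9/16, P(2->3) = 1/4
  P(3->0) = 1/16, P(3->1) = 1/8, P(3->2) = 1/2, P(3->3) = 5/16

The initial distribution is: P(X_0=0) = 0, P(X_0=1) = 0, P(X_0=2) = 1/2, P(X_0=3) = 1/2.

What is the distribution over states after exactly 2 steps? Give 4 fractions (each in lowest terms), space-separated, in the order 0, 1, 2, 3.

Propagating the distribution step by step (d_{t+1} = d_t * P):
d_0 = (0=0, 1=0, 2=1/2, 3=1/2)
  d_1[0] = 0*11/16 + 0*1/2 + 1/2*1/8 + 1/2*1/16 = 3/32
  d_1[1] = 0*1/16 + 0*3/16 + 1/2*1/16 + 1/2*1/8 = 3/32
  d_1[2] = 0*1/16 + 0*3/16 + 1/2*9/16 + 1/2*1/2 = 17/32
  d_1[3] = 0*3/16 + 0*1/8 + 1/2*1/4 + 1/2*5/16 = 9/32
d_1 = (0=3/32, 1=3/32, 2=17/32, 3=9/32)
  d_2[0] = 3/32*11/16 + 3/32*1/2 + 17/32*1/8 + 9/32*1/16 = 25/128
  d_2[1] = 3/32*1/16 + 3/32*3/16 + 17/32*1/16 + 9/32*1/8 = 47/512
  d_2[2] = 3/32*1/16 + 3/32*3/16 + 17/32*9/16 + 9/32*1/2 = 237/512
  d_2[3] = 3/32*3/16 + 3/32*1/8 + 17/32*1/4 + 9/32*5/16 = 1/4
d_2 = (0=25/128, 1=47/512, 2=237/512, 3=1/4)

Answer: 25/128 47/512 237/512 1/4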